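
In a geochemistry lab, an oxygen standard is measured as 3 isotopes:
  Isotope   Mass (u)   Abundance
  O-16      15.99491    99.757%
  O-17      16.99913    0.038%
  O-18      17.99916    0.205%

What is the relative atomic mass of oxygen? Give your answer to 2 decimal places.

Ar = Σ fᵢ·mᵢ = 0.99757 × 15.99491 + 0.00038 × 16.99913 + 0.00205 × 17.99916
= 15.956042 + 0.006460 + 0.036898 = 15.999400 u

16.00 u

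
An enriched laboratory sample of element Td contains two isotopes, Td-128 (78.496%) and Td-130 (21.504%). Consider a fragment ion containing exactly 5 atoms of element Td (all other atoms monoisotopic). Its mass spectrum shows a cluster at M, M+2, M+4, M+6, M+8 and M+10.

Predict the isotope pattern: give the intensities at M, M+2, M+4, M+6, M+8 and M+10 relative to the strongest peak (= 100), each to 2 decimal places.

73.01 : 100.00 : 54.79 : 15.01 : 2.06 : 0.11

Each Td atom is independently Td-128 (p = 0.78496) or Td-130 (q = 0.21504); the cluster is the binomial expansion (p + q)^5.
P(M) = 0.78496^5 = 0.298015
P(M+2) = 5 × 0.78496^4 × 0.21504^1 = 0.408206
P(M+4) = 10 × 0.78496^3 × 0.21504^2 = 0.223656
P(M+6) = 10 × 0.78496^2 × 0.21504^3 = 0.061271
P(M+8) = 5 × 0.78496^1 × 0.21504^4 = 0.008393
P(M+10) = 0.21504^5 = 0.000460
The M+2 peak is largest (0.408206); scaling to 100 gives 73.01 : 100.00 : 54.79 : 15.01 : 2.06 : 0.11.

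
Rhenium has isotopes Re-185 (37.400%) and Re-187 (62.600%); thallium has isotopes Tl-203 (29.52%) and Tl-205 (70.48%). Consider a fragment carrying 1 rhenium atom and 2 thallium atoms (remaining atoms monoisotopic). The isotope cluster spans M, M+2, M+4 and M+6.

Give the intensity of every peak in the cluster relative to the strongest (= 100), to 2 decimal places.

Rhenium pattern (n=1): 0.3740 : 0.6260
Thallium pattern (n=2): 0.08714304 : 0.41611392 : 0.49674304
Convolve the two distributions (both contribute in 2-u steps):
  M: 0.3740×0.08714304 = 0.032591
  M+2: 0.3740×0.41611392 + 0.6260×0.08714304 = 0.210178
  M+4: 0.3740×0.49674304 + 0.6260×0.41611392 = 0.446269
  M+6: 0.6260×0.49674304 = 0.310961
Scale to base peak (0.446269) = 100: 7.30 : 47.10 : 100.00 : 69.68

7.30 : 47.10 : 100.00 : 69.68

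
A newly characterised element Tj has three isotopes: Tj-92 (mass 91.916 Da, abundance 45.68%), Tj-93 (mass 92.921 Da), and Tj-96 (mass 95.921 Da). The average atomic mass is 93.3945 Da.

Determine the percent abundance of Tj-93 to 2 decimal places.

23.23%

Let x and y be the fractions of Tj-93 and Tj-96. Then x + y = 1 − 0.4568 = 0.5432 and 92.921x + 95.921y = 93.3945 − 0.4568×91.916 = 51.4072712.
Substituting: 92.921x + 95.921(0.5432 − x) = 51.4072712
(92.921 − 95.921)x = -0.697016  ⇒  x = 0.23234, y = 0.31086
Tj-93: 23.23%, Tj-96: 31.09%.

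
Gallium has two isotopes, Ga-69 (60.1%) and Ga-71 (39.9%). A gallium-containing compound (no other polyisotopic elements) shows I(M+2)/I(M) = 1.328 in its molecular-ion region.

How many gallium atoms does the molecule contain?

The M+2/M ratio from n Ga atoms is n · q/p = n · 0.399/0.601.
n = 1.328 × 0.601/0.399 = 2.00 ≈ 2

2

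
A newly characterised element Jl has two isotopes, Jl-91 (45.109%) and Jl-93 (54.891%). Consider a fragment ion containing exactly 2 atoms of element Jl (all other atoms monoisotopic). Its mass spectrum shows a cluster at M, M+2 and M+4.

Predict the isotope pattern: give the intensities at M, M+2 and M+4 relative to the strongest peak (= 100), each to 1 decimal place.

The 2 Jl atoms are independent, so intensities follow the terms of (0.45109 + 0.54891)^2.
P(M) = 0.45109^2 = 0.203482
P(M+2) = 2 × 0.45109^1 × 0.54891^1 = 0.495216
P(M+4) = 0.54891^2 = 0.301302
The M+2 peak is largest (0.495216); scaling to 100 gives 41.1 : 100.0 : 60.8.

41.1 : 100.0 : 60.8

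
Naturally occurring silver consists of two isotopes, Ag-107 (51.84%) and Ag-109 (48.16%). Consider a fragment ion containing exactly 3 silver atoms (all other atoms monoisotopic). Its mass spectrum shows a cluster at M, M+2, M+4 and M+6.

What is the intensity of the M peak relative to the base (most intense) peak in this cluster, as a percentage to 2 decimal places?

Binomial terms of (0.5184 + 0.4816)^3: M 0.1393, M+2 0.3883, M+4 0.3607, M+6 0.1117 → M+2 is the base peak.
P(M+2) = C(3,1) × 0.5184^2 × 0.4816^1 = 3 × 0.26873856 × 0.4816 = 0.388273 (base)
P(M) = C(3,0) × 0.5184^3 × 0.4816^0 = 1 × 0.13931407 × 1.0000 = 0.139314
Relative intensity = 0.139314 / 0.388273 × 100 = 35.88

35.88%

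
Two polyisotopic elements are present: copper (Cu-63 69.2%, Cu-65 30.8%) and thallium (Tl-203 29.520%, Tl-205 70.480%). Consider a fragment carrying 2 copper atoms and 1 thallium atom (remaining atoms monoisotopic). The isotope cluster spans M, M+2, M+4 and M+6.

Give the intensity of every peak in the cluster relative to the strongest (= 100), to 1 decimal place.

Copper pattern (n=2): 0.478864 : 0.426272 : 0.094864
Thallium pattern (n=1): 0.2952 : 0.7048
Convolve the two distributions (both contribute in 2-u steps):
  M: 0.478864×0.2952 = 0.141361
  M+2: 0.478864×0.7048 + 0.426272×0.2952 = 0.463339
  M+4: 0.426272×0.7048 + 0.094864×0.2952 = 0.328440
  M+6: 0.094864×0.7048 = 0.066860
Scale to base peak (0.463339) = 100: 30.5 : 100.0 : 70.9 : 14.4

30.5 : 100.0 : 70.9 : 14.4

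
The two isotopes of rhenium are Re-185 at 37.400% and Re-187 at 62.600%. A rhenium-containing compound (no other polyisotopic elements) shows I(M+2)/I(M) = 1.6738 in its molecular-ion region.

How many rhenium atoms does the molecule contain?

The M+2/M ratio from n Re atoms is n · q/p = n · 0.62600/0.37400.
n = 1.6738 × 0.37400/0.62600 = 1.00 ≈ 1

1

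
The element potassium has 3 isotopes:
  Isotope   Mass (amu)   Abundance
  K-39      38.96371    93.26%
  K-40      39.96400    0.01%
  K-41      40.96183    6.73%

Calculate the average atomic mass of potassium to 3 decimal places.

The abundance-weighted mean is 0.9326 × 38.96371 + 0.0001 × 39.96400 + 0.0673 × 40.96183
= 36.337556 + 0.003996 + 2.756731 = 39.098283 amu

39.098 amu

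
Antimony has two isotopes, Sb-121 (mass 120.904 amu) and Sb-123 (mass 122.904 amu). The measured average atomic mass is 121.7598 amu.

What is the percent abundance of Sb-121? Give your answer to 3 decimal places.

57.210%

With x = fraction of Sb-121 (so Sb-123 is 1 − x):
120.904·x + 122.904·(1 − x) = 121.7598
(120.904 − 122.904)·x = 121.7598 − 122.904
x = -1.1442 / -2.000 = 0.57210 → 57.210% Sb-121, 42.790% Sb-123.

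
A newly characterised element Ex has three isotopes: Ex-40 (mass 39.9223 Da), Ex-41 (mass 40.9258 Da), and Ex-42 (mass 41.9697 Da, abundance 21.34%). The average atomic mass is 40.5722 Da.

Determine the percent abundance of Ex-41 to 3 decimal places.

Let x and y be the fractions of Ex-40 and Ex-41. Then x + y = 1 − 0.2134 = 0.7866 and 39.9223x + 40.9258y = 40.5722 − 0.2134×41.9697 = 31.61586602.
Substituting: 39.9223x + 40.9258(0.7866 − x) = 31.61586602
(39.9223 − 40.9258)x = -0.57636826  ⇒  x = 0.57436, y = 0.21224
Ex-40: 57.436%, Ex-41: 21.224%.

21.224%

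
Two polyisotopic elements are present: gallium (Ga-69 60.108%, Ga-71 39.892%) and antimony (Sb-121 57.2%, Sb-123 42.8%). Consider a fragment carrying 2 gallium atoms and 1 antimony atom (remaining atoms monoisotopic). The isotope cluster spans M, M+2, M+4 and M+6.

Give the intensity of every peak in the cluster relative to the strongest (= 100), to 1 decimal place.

Gallium pattern (n=2): 0.36129717 : 0.47956567 : 0.15913717
Antimony pattern (n=1): 0.5720 : 0.4280
Convolve the two distributions (both contribute in 2-u steps):
  M: 0.36129717×0.5720 = 0.206662
  M+2: 0.36129717×0.4280 + 0.47956567×0.5720 = 0.428947
  M+4: 0.47956567×0.4280 + 0.15913717×0.5720 = 0.296281
  M+6: 0.15913717×0.4280 = 0.068111
Scale to base peak (0.428947) = 100: 48.2 : 100.0 : 69.1 : 15.9

48.2 : 100.0 : 69.1 : 15.9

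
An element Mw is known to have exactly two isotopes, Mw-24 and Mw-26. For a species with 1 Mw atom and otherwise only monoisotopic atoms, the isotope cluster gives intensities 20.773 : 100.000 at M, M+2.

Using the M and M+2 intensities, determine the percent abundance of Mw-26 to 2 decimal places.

Let p = fractional abundance of Mw-24. I(M+2)/I(M) = [C(1,1)·p^0·(1−p)] / p^1 = 1·(1−p)/p = 100.000/20.773 = 4.8139
(1−p)/p = 4.8139/1 = 4.8139  ⇒  p = 1/(1 + 4.8139) = 0.1720
Mw-24: 17.20%, Mw-26: 82.80%.

82.80%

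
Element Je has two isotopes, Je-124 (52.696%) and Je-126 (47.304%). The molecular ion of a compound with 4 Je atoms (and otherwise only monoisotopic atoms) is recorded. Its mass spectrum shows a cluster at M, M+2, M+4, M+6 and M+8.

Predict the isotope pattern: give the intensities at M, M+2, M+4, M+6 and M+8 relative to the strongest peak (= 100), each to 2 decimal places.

The 4 Je atoms are independent, so intensities follow the terms of (0.52696 + 0.47304)^4.
P(M) = 0.52696^4 = 0.077110
P(M+2) = 4 × 0.52696^3 × 0.47304^1 = 0.276880
P(M+4) = 6 × 0.52696^2 × 0.47304^2 = 0.372823
P(M+6) = 4 × 0.52696^1 × 0.47304^3 = 0.223116
P(M+8) = 0.47304^4 = 0.050072
The M+4 peak is largest (0.372823); scaling to 100 gives 20.68 : 74.27 : 100.00 : 59.85 : 13.43.

20.68 : 74.27 : 100.00 : 59.85 : 13.43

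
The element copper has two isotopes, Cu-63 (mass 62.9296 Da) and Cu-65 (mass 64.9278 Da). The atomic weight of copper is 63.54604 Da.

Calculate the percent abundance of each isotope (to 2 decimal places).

Cu-63: 69.15%, Cu-65: 30.85%

Let x be the fractional abundance of Cu-63; then Cu-65 has abundance 1 − x.
62.9296·x + 64.9278·(1 − x) = 63.54604
(62.9296 − 64.9278)·x = 63.54604 − 64.9278
x = -1.38176 / -1.9982 = 0.69150 → 69.15% Cu-63, 30.85% Cu-65.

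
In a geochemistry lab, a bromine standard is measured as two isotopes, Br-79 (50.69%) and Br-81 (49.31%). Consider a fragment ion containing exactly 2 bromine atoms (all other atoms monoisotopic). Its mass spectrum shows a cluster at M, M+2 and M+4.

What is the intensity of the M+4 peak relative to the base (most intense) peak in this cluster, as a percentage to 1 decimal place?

48.6%

Term probabilities: M 0.2569, M+2 0.4999, M+4 0.2431. Base peak = M+2.
P(M+2) = C(2,1) × 0.5069^1 × 0.4931^1 = 2 × 0.5069 × 0.4931 = 0.499905 (base)
P(M+4) = C(2,2) × 0.5069^0 × 0.4931^2 = 1 × 1.0000 × 0.24314761 = 0.243148
Relative intensity = 0.243148 / 0.499905 × 100 = 48.6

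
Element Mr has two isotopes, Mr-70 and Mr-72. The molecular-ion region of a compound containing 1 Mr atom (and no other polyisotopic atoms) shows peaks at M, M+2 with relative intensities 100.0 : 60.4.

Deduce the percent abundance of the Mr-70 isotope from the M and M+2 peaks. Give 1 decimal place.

62.3%

If p is the fraction of Mr that is Mr-70, then I(M+2)/I(M) = [C(1,1)·p^0·(1−p)] / p^1 = 1·(1−p)/p = 60.4/100.0 = 0.6040
(1−p)/p = 0.6040/1 = 0.6040  ⇒  p = 1/(1 + 0.6040) = 0.6234
Mr-70: 62.3%, Mr-72: 37.7%.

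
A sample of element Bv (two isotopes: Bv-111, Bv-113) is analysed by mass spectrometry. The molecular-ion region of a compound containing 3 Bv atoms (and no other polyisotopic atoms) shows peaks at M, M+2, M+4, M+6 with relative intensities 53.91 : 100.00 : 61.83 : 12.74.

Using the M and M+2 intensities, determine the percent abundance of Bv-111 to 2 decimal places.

Write p for the Bv-111 fraction. I(M+2)/I(M) = [C(3,1)·p^2·(1−p)] / p^3 = 3·(1−p)/p = 100.00/53.91 = 1.8549
(1−p)/p = 1.8549/3 = 0.6183  ⇒  p = 1/(1 + 0.6183) = 0.6179
Bv-111: 61.79%, Bv-113: 38.21%.

61.79%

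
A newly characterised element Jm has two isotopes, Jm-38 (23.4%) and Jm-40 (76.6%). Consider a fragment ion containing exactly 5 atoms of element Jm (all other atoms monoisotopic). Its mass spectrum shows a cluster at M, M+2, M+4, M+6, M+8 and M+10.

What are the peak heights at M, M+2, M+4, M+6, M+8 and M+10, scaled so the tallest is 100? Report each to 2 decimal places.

Each Jm atom is independently Jm-38 (p = 0.234) or Jm-40 (q = 0.766); the cluster is the binomial expansion (p + q)^5.
P(M) = 0.234^5 = 0.000702
P(M+2) = 5 × 0.234^4 × 0.766^1 = 0.011483
P(M+4) = 10 × 0.234^3 × 0.766^2 = 0.075180
P(M+6) = 10 × 0.234^2 × 0.766^3 = 0.246104
P(M+8) = 5 × 0.234^1 × 0.766^4 = 0.402811
P(M+10) = 0.766^5 = 0.263720
The M+8 peak is largest (0.402811); scaling to 100 gives 0.17 : 2.85 : 18.66 : 61.10 : 100.00 : 65.47.

0.17 : 2.85 : 18.66 : 61.10 : 100.00 : 65.47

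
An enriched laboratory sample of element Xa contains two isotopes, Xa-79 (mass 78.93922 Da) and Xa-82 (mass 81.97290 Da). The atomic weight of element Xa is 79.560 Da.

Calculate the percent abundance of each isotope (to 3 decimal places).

Xa-79: 79.537%, Xa-82: 20.463%

With x = fraction of Xa-79 (so Xa-82 is 1 − x):
78.93922·x + 81.97290·(1 − x) = 79.560
(78.93922 − 81.97290)·x = 79.560 − 81.97290
x = -2.41290 / -3.03368 = 0.79537 → 79.537% Xa-79, 20.463% Xa-82.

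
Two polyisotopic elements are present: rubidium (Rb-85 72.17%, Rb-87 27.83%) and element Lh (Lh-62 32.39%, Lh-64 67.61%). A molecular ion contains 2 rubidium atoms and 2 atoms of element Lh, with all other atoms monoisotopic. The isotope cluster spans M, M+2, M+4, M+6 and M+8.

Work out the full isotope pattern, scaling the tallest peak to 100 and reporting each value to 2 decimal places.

12.94 : 64.02 : 100.00 : 51.53 : 8.39

Rubidium pattern (n=2): 0.52085089 : 0.40169822 : 0.07745089
Element Lh pattern (n=2): 0.10491121 : 0.43797758 : 0.45711121
Convolve the two distributions (both contribute in 2-u steps):
  M: 0.52085089×0.10491121 = 0.054643
  M+2: 0.52085089×0.43797758 + 0.40169822×0.10491121 = 0.270264
  M+4: 0.52085089×0.45711121 + 0.40169822×0.43797758 + 0.07745089×0.10491121 = 0.422147
  M+6: 0.40169822×0.45711121 + 0.07745089×0.43797758 = 0.217543
  M+8: 0.07745089×0.45711121 = 0.035404
Scale to base peak (0.422147) = 100: 12.94 : 64.02 : 100.00 : 51.53 : 8.39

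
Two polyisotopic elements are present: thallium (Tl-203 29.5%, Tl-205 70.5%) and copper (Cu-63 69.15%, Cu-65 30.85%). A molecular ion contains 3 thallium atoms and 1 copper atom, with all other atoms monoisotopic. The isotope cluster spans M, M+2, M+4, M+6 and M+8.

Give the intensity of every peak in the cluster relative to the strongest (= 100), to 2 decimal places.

4.70 : 35.77 : 95.49 : 100.00 : 28.60

Thallium pattern (n=3): 0.02567237 : 0.18405787 : 0.43986713 : 0.35040263
Copper pattern (n=1): 0.6915 : 0.3085
Convolve the two distributions (both contribute in 2-u steps):
  M: 0.02567237×0.6915 = 0.017752
  M+2: 0.02567237×0.3085 + 0.18405787×0.6915 = 0.135196
  M+4: 0.18405787×0.3085 + 0.43986713×0.6915 = 0.360950
  M+6: 0.43986713×0.3085 + 0.35040263×0.6915 = 0.378002
  M+8: 0.35040263×0.3085 = 0.108099
Scale to base peak (0.378002) = 100: 4.70 : 35.77 : 95.49 : 100.00 : 28.60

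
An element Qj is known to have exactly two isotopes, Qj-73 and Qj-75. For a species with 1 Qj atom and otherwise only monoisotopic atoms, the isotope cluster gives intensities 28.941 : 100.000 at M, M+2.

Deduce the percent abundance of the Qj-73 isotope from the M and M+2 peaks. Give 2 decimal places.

22.45%

Let p = fractional abundance of Qj-73. I(M+2)/I(M) = [C(1,1)·p^0·(1−p)] / p^1 = 1·(1−p)/p = 100.000/28.941 = 3.4553
(1−p)/p = 3.4553/1 = 3.4553  ⇒  p = 1/(1 + 3.4553) = 0.2245
Qj-73: 22.45%, Qj-75: 77.55%.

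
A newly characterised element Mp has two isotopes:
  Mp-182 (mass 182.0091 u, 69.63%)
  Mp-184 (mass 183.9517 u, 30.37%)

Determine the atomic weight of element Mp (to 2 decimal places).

Ar = Σ fᵢ·mᵢ = 0.6963 × 182.0091 + 0.3037 × 183.9517
= 126.73294 + 55.86613 = 182.59907 u

182.60 u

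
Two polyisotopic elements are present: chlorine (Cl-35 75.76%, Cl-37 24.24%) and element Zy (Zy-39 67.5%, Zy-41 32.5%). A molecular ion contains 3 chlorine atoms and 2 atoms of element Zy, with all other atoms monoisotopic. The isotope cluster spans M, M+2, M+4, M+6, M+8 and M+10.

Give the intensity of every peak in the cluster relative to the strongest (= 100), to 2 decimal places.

52.01 : 100.00 : 76.10 : 28.66 : 5.34 : 0.39

Chlorine pattern (n=3): 0.4348304 : 0.41738208 : 0.13354464 : 0.01424288
Element Zy pattern (n=2): 0.455625 : 0.43875 : 0.105625
Convolve the two distributions (both contribute in 2-u steps):
  M: 0.4348304×0.455625 = 0.198120
  M+2: 0.4348304×0.43875 + 0.41738208×0.455625 = 0.380952
  M+4: 0.4348304×0.105625 + 0.41738208×0.43875 + 0.13354464×0.455625 = 0.289902
  M+6: 0.41738208×0.105625 + 0.13354464×0.43875 + 0.01424288×0.455625 = 0.109168
  M+8: 0.13354464×0.105625 + 0.01424288×0.43875 = 0.020355
  M+10: 0.01424288×0.105625 = 0.001504
Scale to base peak (0.380952) = 100: 52.01 : 100.00 : 76.10 : 28.66 : 5.34 : 0.39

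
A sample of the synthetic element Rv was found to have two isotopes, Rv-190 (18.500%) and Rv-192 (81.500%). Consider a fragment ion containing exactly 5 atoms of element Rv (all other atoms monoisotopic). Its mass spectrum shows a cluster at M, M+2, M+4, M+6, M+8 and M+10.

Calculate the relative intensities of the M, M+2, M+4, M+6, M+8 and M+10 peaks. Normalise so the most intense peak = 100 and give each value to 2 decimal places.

Expanding (0.18500 + 0.81500)^5:
P(M) = 0.18500^5 = 0.000217
P(M+2) = 5 × 0.18500^4 × 0.81500^1 = 0.004773
P(M+4) = 10 × 0.18500^3 × 0.81500^2 = 0.042056
P(M+6) = 10 × 0.18500^2 × 0.81500^3 = 0.185275
P(M+8) = 5 × 0.18500^1 × 0.81500^4 = 0.408105
P(M+10) = 0.81500^5 = 0.359574
The M+8 peak is largest (0.408105); scaling to 100 gives 0.05 : 1.17 : 10.31 : 45.40 : 100.00 : 88.11.

0.05 : 1.17 : 10.31 : 45.40 : 100.00 : 88.11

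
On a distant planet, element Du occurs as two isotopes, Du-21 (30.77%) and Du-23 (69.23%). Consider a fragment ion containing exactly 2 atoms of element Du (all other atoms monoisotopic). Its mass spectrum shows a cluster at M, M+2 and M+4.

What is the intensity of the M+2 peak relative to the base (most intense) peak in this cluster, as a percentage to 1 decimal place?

Term probabilities: M 0.0947, M+2 0.4260, M+4 0.4793. Base peak = M+4.
P(M+4) = C(2,2) × 0.3077^0 × 0.6923^2 = 1 × 1.0000 × 0.47927929 = 0.479279 (base)
P(M+2) = C(2,1) × 0.3077^1 × 0.6923^1 = 2 × 0.3077 × 0.6923 = 0.426041
Relative intensity = 0.426041 / 0.479279 × 100 = 88.9

88.9%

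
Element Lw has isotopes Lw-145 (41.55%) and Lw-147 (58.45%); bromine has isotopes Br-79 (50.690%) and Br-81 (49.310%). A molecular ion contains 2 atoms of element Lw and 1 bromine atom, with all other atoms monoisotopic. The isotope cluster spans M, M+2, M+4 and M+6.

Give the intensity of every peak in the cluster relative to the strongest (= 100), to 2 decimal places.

Element Lw pattern (n=2): 0.17264025 : 0.4857195 : 0.34164025
Bromine pattern (n=1): 0.5069 : 0.4931
Convolve the two distributions (both contribute in 2-u steps):
  M: 0.17264025×0.5069 = 0.087511
  M+2: 0.17264025×0.4931 + 0.4857195×0.5069 = 0.331340
  M+4: 0.4857195×0.4931 + 0.34164025×0.5069 = 0.412686
  M+6: 0.34164025×0.4931 = 0.168463
Scale to base peak (0.412686) = 100: 21.21 : 80.29 : 100.00 : 40.82

21.21 : 80.29 : 100.00 : 40.82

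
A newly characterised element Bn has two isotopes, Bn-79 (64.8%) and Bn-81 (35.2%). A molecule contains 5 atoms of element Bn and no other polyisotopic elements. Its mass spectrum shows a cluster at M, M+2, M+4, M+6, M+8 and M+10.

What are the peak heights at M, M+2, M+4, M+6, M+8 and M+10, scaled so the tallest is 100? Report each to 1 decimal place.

33.9 : 92.0 : 100.0 : 54.3 : 14.8 : 1.6

Each Bn atom is independently Bn-79 (p = 0.648) or Bn-81 (q = 0.352); the cluster is the binomial expansion (p + q)^5.
P(M) = 0.648^5 = 0.114255
P(M+2) = 5 × 0.648^4 × 0.352^1 = 0.310322
P(M+4) = 10 × 0.648^3 × 0.352^2 = 0.337140
P(M+6) = 10 × 0.648^2 × 0.352^3 = 0.183138
P(M+8) = 5 × 0.648^1 × 0.352^4 = 0.049741
P(M+10) = 0.352^5 = 0.005404
The M+4 peak is largest (0.337140); scaling to 100 gives 33.9 : 92.0 : 100.0 : 54.3 : 14.8 : 1.6.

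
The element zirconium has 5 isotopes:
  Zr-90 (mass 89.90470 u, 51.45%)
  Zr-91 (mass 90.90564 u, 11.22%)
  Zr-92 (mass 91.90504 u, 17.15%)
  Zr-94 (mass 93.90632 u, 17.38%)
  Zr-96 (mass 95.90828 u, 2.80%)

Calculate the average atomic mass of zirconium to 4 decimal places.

91.2236 u

Weight each isotope mass by its fractional abundance: 0.5145 × 89.90470 + 0.1122 × 90.90564 + 0.1715 × 91.90504 + 0.1738 × 93.90632 + 0.0280 × 95.90828
= 46.255968 + 10.199613 + 15.761714 + 16.320918 + 2.685432 = 91.223645 u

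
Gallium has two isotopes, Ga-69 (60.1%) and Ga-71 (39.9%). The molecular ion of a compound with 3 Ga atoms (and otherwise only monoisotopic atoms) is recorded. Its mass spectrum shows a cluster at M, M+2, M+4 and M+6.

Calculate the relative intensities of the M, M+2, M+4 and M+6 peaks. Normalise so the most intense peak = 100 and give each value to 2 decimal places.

The 3 Ga atoms are independent, so intensities follow the terms of (0.601 + 0.399)^3.
P(M) = 0.601^3 = 0.217082
P(M+2) = 3 × 0.601^2 × 0.399^1 = 0.432358
P(M+4) = 3 × 0.601^1 × 0.399^2 = 0.287039
P(M+6) = 0.399^3 = 0.063521
The M+2 peak is largest (0.432358); scaling to 100 gives 50.21 : 100.00 : 66.39 : 14.69.

50.21 : 100.00 : 66.39 : 14.69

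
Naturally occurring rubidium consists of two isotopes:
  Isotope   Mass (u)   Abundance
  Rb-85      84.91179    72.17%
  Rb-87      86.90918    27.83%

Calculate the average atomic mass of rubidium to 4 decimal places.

85.4677 u

Weight each isotope mass by its fractional abundance: 0.7217 × 84.91179 + 0.2783 × 86.90918
= 61.280839 + 24.186825 = 85.467664 u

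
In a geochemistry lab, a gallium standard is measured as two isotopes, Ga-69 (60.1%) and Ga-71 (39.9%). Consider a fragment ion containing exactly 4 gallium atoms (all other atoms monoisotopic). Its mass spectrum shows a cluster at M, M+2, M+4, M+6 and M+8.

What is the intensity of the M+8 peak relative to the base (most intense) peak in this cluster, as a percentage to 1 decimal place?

Term probabilities: M 0.1305, M+2 0.3465, M+4 0.3450, M+6 0.1527, M+8 0.0253. Base peak = M+2.
P(M+2) = C(4,1) × 0.601^3 × 0.399^1 = 4 × 0.2170818 × 0.3990 = 0.346463 (base)
P(M+8) = C(4,4) × 0.601^0 × 0.399^4 = 1 × 1.0000 × 0.02534496 = 0.025345
Relative intensity = 0.025345 / 0.346463 × 100 = 7.3

7.3%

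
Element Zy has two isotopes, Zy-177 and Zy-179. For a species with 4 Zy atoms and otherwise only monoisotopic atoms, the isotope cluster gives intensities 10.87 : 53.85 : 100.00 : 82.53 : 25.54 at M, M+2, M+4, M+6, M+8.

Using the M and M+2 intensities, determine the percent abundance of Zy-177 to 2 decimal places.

44.67%

Write p for the Zy-177 fraction. I(M+2)/I(M) = [C(4,1)·p^3·(1−p)] / p^4 = 4·(1−p)/p = 53.85/10.87 = 4.9540
(1−p)/p = 4.9540/4 = 1.2385  ⇒  p = 1/(1 + 1.2385) = 0.4467
Zy-177: 44.67%, Zy-179: 55.33%.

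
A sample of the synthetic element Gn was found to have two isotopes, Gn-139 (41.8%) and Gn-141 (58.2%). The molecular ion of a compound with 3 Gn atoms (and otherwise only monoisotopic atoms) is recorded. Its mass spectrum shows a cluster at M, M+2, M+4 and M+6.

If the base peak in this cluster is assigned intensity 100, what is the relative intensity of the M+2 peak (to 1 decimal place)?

71.8

(0.418 + 0.582)^3 gives M 0.0730, M+2 0.3051, M+4 0.4248, M+6 0.1971; the largest is M+4.
P(M+4) = C(3,2) × 0.418^1 × 0.582^2 = 3 × 0.4180 × 0.338724 = 0.424760 (base)
P(M+2) = C(3,1) × 0.418^2 × 0.582^1 = 3 × 0.174724 × 0.5820 = 0.305068
Relative intensity = 0.305068 / 0.424760 × 100 = 71.8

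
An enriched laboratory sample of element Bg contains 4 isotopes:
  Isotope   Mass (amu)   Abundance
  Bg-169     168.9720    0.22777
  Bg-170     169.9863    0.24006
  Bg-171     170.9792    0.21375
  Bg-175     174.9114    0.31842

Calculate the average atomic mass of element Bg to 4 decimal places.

Average mass = Σ (abundance × isotope mass) = 0.22777 × 168.9720 + 0.24006 × 169.9863 + 0.21375 × 170.9792 + 0.31842 × 174.9114
= 38.48675 + 40.80691 + 36.54680 + 55.69529 = 171.53575 amu

171.5358 amu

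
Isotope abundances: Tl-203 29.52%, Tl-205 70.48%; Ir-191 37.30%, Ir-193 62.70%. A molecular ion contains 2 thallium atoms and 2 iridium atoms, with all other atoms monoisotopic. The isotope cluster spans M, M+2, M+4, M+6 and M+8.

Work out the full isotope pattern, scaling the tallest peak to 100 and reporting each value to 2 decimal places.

Thallium pattern (n=2): 0.08714304 : 0.41611392 : 0.49674304
Iridium pattern (n=2): 0.139129 : 0.467742 : 0.393129
Convolve the two distributions (both contribute in 2-u steps):
  M: 0.08714304×0.139129 = 0.012124
  M+2: 0.08714304×0.467742 + 0.41611392×0.139129 = 0.098654
  M+4: 0.08714304×0.393129 + 0.41611392×0.467742 + 0.49674304×0.139129 = 0.298004
  M+6: 0.41611392×0.393129 + 0.49674304×0.467742 = 0.395934
  M+8: 0.49674304×0.393129 = 0.195284
Scale to base peak (0.395934) = 100: 3.06 : 24.92 : 75.27 : 100.00 : 49.32

3.06 : 24.92 : 75.27 : 100.00 : 49.32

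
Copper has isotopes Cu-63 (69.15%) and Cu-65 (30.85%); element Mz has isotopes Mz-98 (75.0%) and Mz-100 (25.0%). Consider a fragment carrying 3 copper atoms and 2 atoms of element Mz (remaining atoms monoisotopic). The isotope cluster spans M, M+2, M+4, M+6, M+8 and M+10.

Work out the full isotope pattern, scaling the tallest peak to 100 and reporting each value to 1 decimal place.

Copper pattern (n=3): 0.33065611 : 0.44254842 : 0.19743483 : 0.02936064
Element Mz pattern (n=2): 0.5625 : 0.3750 : 0.0625
Convolve the two distributions (both contribute in 2-u steps):
  M: 0.33065611×0.5625 = 0.185994
  M+2: 0.33065611×0.3750 + 0.44254842×0.5625 = 0.372930
  M+4: 0.33065611×0.0625 + 0.44254842×0.3750 + 0.19743483×0.5625 = 0.297679
  M+6: 0.44254842×0.0625 + 0.19743483×0.3750 + 0.02936064×0.5625 = 0.118213
  M+8: 0.19743483×0.0625 + 0.02936064×0.3750 = 0.023350
  M+10: 0.02936064×0.0625 = 0.001835
Scale to base peak (0.372930) = 100: 49.9 : 100.0 : 79.8 : 31.7 : 6.3 : 0.5

49.9 : 100.0 : 79.8 : 31.7 : 6.3 : 0.5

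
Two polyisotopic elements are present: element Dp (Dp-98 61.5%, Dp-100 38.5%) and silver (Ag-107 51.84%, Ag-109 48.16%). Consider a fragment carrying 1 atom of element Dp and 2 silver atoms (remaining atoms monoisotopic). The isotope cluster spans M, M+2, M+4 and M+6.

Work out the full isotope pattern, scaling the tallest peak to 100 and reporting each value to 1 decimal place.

Element Dp pattern (n=1): 0.6150 : 0.3850
Silver pattern (n=2): 0.26873856 : 0.49932288 : 0.23193856
Convolve the two distributions (both contribute in 2-u steps):
  M: 0.6150×0.26873856 = 0.165274
  M+2: 0.6150×0.49932288 + 0.3850×0.26873856 = 0.410548
  M+4: 0.6150×0.23193856 + 0.3850×0.49932288 = 0.334882
  M+6: 0.3850×0.23193856 = 0.089296
Scale to base peak (0.410548) = 100: 40.3 : 100.0 : 81.6 : 21.8

40.3 : 100.0 : 81.6 : 21.8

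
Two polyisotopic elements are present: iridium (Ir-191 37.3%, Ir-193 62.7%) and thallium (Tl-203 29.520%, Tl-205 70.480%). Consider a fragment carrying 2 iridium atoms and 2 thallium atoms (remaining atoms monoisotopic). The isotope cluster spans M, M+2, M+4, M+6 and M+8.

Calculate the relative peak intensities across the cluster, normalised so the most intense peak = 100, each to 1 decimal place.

3.1 : 24.9 : 75.3 : 100.0 : 49.3

Iridium pattern (n=2): 0.139129 : 0.467742 : 0.393129
Thallium pattern (n=2): 0.08714304 : 0.41611392 : 0.49674304
Convolve the two distributions (both contribute in 2-u steps):
  M: 0.139129×0.08714304 = 0.012124
  M+2: 0.139129×0.41611392 + 0.467742×0.08714304 = 0.098654
  M+4: 0.139129×0.49674304 + 0.467742×0.41611392 + 0.393129×0.08714304 = 0.298004
  M+6: 0.467742×0.49674304 + 0.393129×0.41611392 = 0.395934
  M+8: 0.393129×0.49674304 = 0.195284
Scale to base peak (0.395934) = 100: 3.1 : 24.9 : 75.3 : 100.0 : 49.3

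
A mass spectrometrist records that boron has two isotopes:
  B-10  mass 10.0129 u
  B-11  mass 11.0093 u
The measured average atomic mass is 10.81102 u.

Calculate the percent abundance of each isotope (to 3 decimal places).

Writing the weighted mean with unknown fraction x of B-10:
10.0129·x + 11.0093·(1 − x) = 10.81102
(10.0129 − 11.0093)·x = 10.81102 − 11.0093
x = -0.19828 / -0.9964 = 0.19900 → 19.900% B-10, 80.100% B-11.

B-10: 19.900%, B-11: 80.100%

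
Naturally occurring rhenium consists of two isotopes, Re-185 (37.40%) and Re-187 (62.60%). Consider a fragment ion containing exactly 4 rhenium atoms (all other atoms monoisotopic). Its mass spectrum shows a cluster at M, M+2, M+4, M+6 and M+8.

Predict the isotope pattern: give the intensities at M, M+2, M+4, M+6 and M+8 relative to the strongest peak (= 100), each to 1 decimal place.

The 4 Re atoms are independent, so intensities follow the terms of (0.3740 + 0.6260)^4.
P(M) = 0.3740^4 = 0.019565
P(M+2) = 4 × 0.3740^3 × 0.6260^1 = 0.130993
P(M+4) = 6 × 0.3740^2 × 0.6260^2 = 0.328884
P(M+6) = 4 × 0.3740^1 × 0.6260^3 = 0.366990
P(M+8) = 0.6260^4 = 0.153567
The M+6 peak is largest (0.366990); scaling to 100 gives 5.3 : 35.7 : 89.6 : 100.0 : 41.8.

5.3 : 35.7 : 89.6 : 100.0 : 41.8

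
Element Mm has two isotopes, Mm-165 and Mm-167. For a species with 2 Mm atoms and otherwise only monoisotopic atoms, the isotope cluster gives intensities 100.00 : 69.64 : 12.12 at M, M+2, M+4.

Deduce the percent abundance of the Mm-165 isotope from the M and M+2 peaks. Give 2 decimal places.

Write p for the Mm-165 fraction. I(M+2)/I(M) = [C(2,1)·p^1·(1−p)] / p^2 = 2·(1−p)/p = 69.64/100.00 = 0.6964
(1−p)/p = 0.6964/2 = 0.3482  ⇒  p = 1/(1 + 0.3482) = 0.7417
Mm-165: 74.17%, Mm-167: 25.83%.

74.17%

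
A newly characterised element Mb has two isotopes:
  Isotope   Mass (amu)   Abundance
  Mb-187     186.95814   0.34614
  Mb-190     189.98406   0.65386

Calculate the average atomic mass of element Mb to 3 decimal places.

188.937 amu

Ar = Σ fᵢ·mᵢ = 0.34614 × 186.95814 + 0.65386 × 189.98406
= 64.713691 + 124.222977 = 188.936668 amu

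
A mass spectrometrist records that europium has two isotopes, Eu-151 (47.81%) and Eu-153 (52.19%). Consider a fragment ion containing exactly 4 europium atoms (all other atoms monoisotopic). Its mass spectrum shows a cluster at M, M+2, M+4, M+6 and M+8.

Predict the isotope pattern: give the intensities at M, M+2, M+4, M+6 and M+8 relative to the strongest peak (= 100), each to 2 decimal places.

Expanding (0.4781 + 0.5219)^4:
P(M) = 0.4781^4 = 0.052249
P(M+2) = 4 × 0.4781^3 × 0.5219^1 = 0.228141
P(M+4) = 6 × 0.4781^2 × 0.5219^2 = 0.373563
P(M+6) = 4 × 0.4781^1 × 0.5219^3 = 0.271857
P(M+8) = 0.5219^4 = 0.074191
The M+4 peak is largest (0.373563); scaling to 100 gives 13.99 : 61.07 : 100.00 : 72.77 : 19.86.

13.99 : 61.07 : 100.00 : 72.77 : 19.86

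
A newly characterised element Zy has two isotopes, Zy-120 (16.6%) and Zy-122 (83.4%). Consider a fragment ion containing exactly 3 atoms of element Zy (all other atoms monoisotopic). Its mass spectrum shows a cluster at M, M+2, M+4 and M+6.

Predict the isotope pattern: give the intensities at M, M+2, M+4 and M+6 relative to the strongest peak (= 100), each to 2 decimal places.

0.79 : 11.89 : 59.71 : 100.00

The 3 Zy atoms are independent, so intensities follow the terms of (0.166 + 0.834)^3.
P(M) = 0.166^3 = 0.004574
P(M+2) = 3 × 0.166^2 × 0.834^1 = 0.068945
P(M+4) = 3 × 0.166^1 × 0.834^2 = 0.346387
P(M+6) = 0.834^3 = 0.580094
The M+6 peak is largest (0.580094); scaling to 100 gives 0.79 : 11.89 : 59.71 : 100.00.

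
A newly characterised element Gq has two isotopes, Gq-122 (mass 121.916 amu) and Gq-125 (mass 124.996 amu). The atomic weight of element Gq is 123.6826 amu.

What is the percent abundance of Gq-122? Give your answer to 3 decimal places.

42.643%

Let x be the fractional abundance of Gq-122; then Gq-125 has abundance 1 − x.
121.916·x + 124.996·(1 − x) = 123.6826
(121.916 − 124.996)·x = 123.6826 − 124.996
x = -1.3134 / -3.080 = 0.42643 → 42.643% Gq-122, 57.357% Gq-125.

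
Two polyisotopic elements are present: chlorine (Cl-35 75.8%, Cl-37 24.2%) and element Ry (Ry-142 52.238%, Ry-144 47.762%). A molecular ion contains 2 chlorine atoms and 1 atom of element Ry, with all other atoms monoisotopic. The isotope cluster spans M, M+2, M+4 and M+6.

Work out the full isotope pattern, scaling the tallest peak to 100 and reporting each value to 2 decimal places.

64.40 : 100.00 : 44.16 : 6.00

Chlorine pattern (n=2): 0.574564 : 0.366872 : 0.058564
Element Ry pattern (n=1): 0.52238 : 0.47762
Convolve the two distributions (both contribute in 2-u steps):
  M: 0.574564×0.52238 = 0.300141
  M+2: 0.574564×0.47762 + 0.366872×0.52238 = 0.466070
  M+4: 0.366872×0.47762 + 0.058564×0.52238 = 0.205818
  M+6: 0.058564×0.47762 = 0.027971
Scale to base peak (0.466070) = 100: 64.40 : 100.00 : 44.16 : 6.00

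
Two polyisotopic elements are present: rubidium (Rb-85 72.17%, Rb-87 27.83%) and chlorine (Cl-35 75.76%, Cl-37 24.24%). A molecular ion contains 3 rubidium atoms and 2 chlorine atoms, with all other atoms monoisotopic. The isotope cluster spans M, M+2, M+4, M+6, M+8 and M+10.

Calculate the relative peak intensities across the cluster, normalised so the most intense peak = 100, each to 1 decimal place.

55.7 : 100.0 : 71.7 : 25.7 : 4.6 : 0.3

Rubidium pattern (n=3): 0.37589809 : 0.43485841 : 0.16768892 : 0.02155458
Chlorine pattern (n=2): 0.57395776 : 0.36728448 : 0.05875776
Convolve the two distributions (both contribute in 2-u steps):
  M: 0.37589809×0.57395776 = 0.215750
  M+2: 0.37589809×0.36728448 + 0.43485841×0.57395776 = 0.387652
  M+4: 0.37589809×0.05875776 + 0.43485841×0.36728448 + 0.16768892×0.57395776 = 0.278050
  M+6: 0.43485841×0.05875776 + 0.16768892×0.36728448 + 0.02155458×0.57395776 = 0.099512
  M+8: 0.16768892×0.05875776 + 0.02155458×0.36728448 = 0.017770
  M+10: 0.02155458×0.05875776 = 0.001266
Scale to base peak (0.387652) = 100: 55.7 : 100.0 : 71.7 : 25.7 : 4.6 : 0.3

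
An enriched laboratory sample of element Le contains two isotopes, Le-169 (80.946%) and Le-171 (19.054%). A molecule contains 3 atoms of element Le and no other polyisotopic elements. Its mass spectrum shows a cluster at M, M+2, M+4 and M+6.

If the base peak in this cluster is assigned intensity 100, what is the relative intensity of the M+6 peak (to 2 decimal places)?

Binomial terms of (0.80946 + 0.19054)^3: M 0.5304, M+2 0.3745, M+4 0.0882, M+6 0.0069 → M is the base peak.
P(M) = C(3,0) × 0.80946^3 × 0.19054^0 = 1 × 0.53037883 × 1.0000 = 0.530379 (base)
P(M+6) = C(3,3) × 0.80946^0 × 0.19054^3 = 1 × 1.0000 × 0.00691765 = 0.006918
Relative intensity = 0.006918 / 0.530379 × 100 = 1.30

1.30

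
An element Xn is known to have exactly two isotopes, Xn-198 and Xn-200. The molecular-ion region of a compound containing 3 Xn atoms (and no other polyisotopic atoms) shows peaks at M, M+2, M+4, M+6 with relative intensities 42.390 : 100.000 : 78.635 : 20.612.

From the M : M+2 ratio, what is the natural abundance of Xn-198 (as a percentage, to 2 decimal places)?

55.98%

Write p for the Xn-198 fraction. I(M+2)/I(M) = [C(3,1)·p^2·(1−p)] / p^3 = 3·(1−p)/p = 100.000/42.390 = 2.3590
(1−p)/p = 2.3590/3 = 0.7863  ⇒  p = 1/(1 + 0.7863) = 0.5598
Xn-198: 55.98%, Xn-200: 44.02%.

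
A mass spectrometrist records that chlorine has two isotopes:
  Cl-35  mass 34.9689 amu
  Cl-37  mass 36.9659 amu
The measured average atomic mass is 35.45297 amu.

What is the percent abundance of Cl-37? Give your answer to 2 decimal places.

24.24%

Writing the weighted mean with unknown fraction x of Cl-35:
34.9689·x + 36.9659·(1 − x) = 35.45297
(34.9689 − 36.9659)·x = 35.45297 − 36.9659
x = -1.51293 / -1.9970 = 0.75760 → 75.76% Cl-35, 24.24% Cl-37.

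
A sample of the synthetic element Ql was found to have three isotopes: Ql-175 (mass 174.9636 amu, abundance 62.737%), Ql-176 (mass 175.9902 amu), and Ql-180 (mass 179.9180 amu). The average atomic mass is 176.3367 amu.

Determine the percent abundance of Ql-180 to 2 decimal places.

25.22%

Let x and y be the fractions of Ql-176 and Ql-180. Then x + y = 1 − 0.62737 = 0.37263 and 175.9902x + 179.9180y = 176.3367 − 0.62737×174.9636 = 66.569786268.
Substituting: 175.9902x + 179.9180(0.37263 − x) = 66.569786268
(175.9902 − 179.9180)x = -0.473058072  ⇒  x = 0.12044, y = 0.25219
Ql-176: 12.04%, Ql-180: 25.22%.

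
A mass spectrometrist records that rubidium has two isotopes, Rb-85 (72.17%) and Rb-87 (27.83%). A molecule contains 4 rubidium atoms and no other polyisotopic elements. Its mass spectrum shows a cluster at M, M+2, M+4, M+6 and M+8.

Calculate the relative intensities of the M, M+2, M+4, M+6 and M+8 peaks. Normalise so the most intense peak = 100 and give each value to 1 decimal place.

64.8 : 100.0 : 57.8 : 14.9 : 1.4

The 4 Rb atoms are independent, so intensities follow the terms of (0.7217 + 0.2783)^4.
P(M) = 0.7217^4 = 0.271286
P(M+2) = 4 × 0.7217^3 × 0.2783^1 = 0.418450
P(M+4) = 6 × 0.7217^2 × 0.2783^2 = 0.242042
P(M+6) = 4 × 0.7217^1 × 0.2783^3 = 0.062224
P(M+8) = 0.2783^4 = 0.005999
The M+2 peak is largest (0.418450); scaling to 100 gives 64.8 : 100.0 : 57.8 : 14.9 : 1.4.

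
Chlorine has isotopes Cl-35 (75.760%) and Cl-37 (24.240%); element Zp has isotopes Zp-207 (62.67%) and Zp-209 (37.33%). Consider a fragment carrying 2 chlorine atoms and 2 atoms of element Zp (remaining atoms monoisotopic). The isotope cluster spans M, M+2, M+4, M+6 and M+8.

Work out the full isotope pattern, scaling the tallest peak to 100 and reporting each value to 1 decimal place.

54.6 : 100.0 : 66.6 : 19.1 : 2.0

Chlorine pattern (n=2): 0.57395776 : 0.36728448 : 0.05875776
Element Zp pattern (n=2): 0.39275289 : 0.46789422 : 0.13935289
Convolve the two distributions (both contribute in 2-u steps):
  M: 0.57395776×0.39275289 = 0.225424
  M+2: 0.57395776×0.46789422 + 0.36728448×0.39275289 = 0.412804
  M+4: 0.57395776×0.13935289 + 0.36728448×0.46789422 + 0.05875776×0.39275289 = 0.274910
  M+6: 0.36728448×0.13935289 + 0.05875776×0.46789422 = 0.078675
  M+8: 0.05875776×0.13935289 = 0.008188
Scale to base peak (0.412804) = 100: 54.6 : 100.0 : 66.6 : 19.1 : 2.0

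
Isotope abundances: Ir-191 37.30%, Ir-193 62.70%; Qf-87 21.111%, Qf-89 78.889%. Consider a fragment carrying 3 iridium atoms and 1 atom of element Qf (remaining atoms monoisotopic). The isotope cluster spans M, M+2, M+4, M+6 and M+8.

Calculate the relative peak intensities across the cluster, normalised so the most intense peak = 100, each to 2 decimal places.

2.75 : 24.10 : 75.00 : 100.00 : 48.73

Iridium pattern (n=3): 0.05189512 : 0.26170165 : 0.43991135 : 0.24649188
Element Qf pattern (n=1): 0.21111 : 0.78889
Convolve the two distributions (both contribute in 2-u steps):
  M: 0.05189512×0.21111 = 0.010956
  M+2: 0.05189512×0.78889 + 0.26170165×0.21111 = 0.096187
  M+4: 0.26170165×0.78889 + 0.43991135×0.21111 = 0.299323
  M+6: 0.43991135×0.78889 + 0.24649188×0.21111 = 0.399079
  M+8: 0.24649188×0.78889 = 0.194455
Scale to base peak (0.399079) = 100: 2.75 : 24.10 : 75.00 : 100.00 : 48.73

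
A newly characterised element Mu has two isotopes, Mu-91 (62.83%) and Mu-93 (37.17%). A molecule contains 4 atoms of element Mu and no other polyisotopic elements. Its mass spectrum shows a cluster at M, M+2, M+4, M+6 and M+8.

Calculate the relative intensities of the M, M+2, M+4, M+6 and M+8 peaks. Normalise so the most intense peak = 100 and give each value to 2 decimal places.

42.26 : 100.00 : 88.74 : 35.00 : 5.18

Expanding (0.6283 + 0.3717)^4:
P(M) = 0.6283^4 = 0.155836
P(M+2) = 4 × 0.6283^3 × 0.3717^1 = 0.368768
P(M+4) = 6 × 0.6283^2 × 0.3717^2 = 0.327243
P(M+6) = 4 × 0.6283^1 × 0.3717^3 = 0.129064
P(M+8) = 0.3717^4 = 0.019088
The M+2 peak is largest (0.368768); scaling to 100 gives 42.26 : 100.00 : 88.74 : 35.00 : 5.18.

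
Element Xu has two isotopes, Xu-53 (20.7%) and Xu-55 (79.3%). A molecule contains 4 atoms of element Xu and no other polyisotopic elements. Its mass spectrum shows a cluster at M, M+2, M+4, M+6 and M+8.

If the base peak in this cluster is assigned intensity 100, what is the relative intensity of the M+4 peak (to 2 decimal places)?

39.16

(0.207 + 0.793)^4 gives M 0.0018, M+2 0.0281, M+4 0.1617, M+6 0.4129, M+8 0.3955; the largest is M+6.
P(M+6) = C(4,3) × 0.207^1 × 0.793^3 = 4 × 0.2070 × 0.49867726 = 0.412905 (base)
P(M+4) = C(4,2) × 0.207^2 × 0.793^2 = 6 × 0.042849 × 0.628849 = 0.161673
Relative intensity = 0.161673 / 0.412905 × 100 = 39.16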